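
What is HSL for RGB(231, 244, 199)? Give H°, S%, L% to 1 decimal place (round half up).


Normalize: R'=231/255≈0.9059, G'=244/255≈0.9569, B'=199/255≈0.7804
Max=244/255, Min=199/255, Δ=Max-Min=45/255
L = (Max+Min)/2 = (244+199)/510 = 443/510 = 0.86862… → L = 86.9%
L > 0.5 → S = Δ/(2-Max-Min) = 45/(510-244-199) = 45/67 = 0.67164… → S = 67.2%
(the 1/255 factors cancel in S and H, so raw channel differences can be used)
Max is G' → H = 60 × ((B-R)/Δ + 2) = 60 × ((199-231)/45 + 2)
  -32/45 + 2 = -0.7111… + 2 = 1.2888…
  H = 60 × 1.2888… = 77.333…° → H = 77.3°
= HSL(77.3°, 67.2%, 86.9%)


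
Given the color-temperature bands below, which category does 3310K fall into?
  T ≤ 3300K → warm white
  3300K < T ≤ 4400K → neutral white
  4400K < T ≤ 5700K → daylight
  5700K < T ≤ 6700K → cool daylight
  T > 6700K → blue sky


Temperature: 3310K
3300K < 3310K ≤ 4400K → neutral white
Classification: neutral white


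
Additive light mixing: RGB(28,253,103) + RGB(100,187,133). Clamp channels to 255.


Additive: each channel = min(255, C₁+C₂)
R: 28+100 = 128 → 128
G: 253+187 = 440 → 255
B: 103+133 = 236 → 236
= RGB(128, 255, 236)


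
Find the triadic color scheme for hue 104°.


Triadic: equally spaced at 120° intervals
H1 = 104°
H2 = (104 + 120) mod 360 = 224°
H3 = (104 + 240) mod 360 = 344°
Triadic = 104°, 224°, 344°


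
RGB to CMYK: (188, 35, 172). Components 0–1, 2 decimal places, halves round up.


R'=188/255≈0.7373, G'=35/255≈0.1373, B'=172/255≈0.6745
K = 1 - max(R',G',B') = 1 - 188/255 = 67/255 = 0.26274… → 0.26
(1-R'-K)/(1-K) simplifies to (max-R)/max with max = 188:
C = (188-188)/188 = 0/188 = 0 → 0.00
M = (188-35)/188 = 153/188 = 0.81382… → 0.81
Y = (188-172)/188 = 16/188 = 0.08510… → 0.09
= CMYK(0.00, 0.81, 0.09, 0.26)


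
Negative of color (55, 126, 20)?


Invert: (255-R, 255-G, 255-B)
R: 255-55 = 200
G: 255-126 = 129
B: 255-20 = 235
= RGB(200, 129, 235)


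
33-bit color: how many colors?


Colors = 2^bits = 2^33
= 8,589,934,592 colors


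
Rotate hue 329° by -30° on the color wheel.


New hue = (H + rotation) mod 360
New hue = (329 -30) mod 360
= 299 mod 360
= 299°


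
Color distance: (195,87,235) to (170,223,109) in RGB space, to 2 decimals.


d = √[(R₁-R₂)² + (G₁-G₂)² + (B₁-B₂)²]
d = √[(195-170)² + (87-223)² + (235-109)²]
d = √[625 + 18496 + 15876]
d = √34997
d ≈ 187.07


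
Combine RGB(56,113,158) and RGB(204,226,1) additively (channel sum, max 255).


Additive: each channel = min(255, C₁+C₂)
R: 56+204 = 260 → 255
G: 113+226 = 339 → 255
B: 158+1 = 159 → 159
= RGB(255, 255, 159)


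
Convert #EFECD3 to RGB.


EF → 239 (R)
EC → 236 (G)
D3 → 211 (B)
= RGB(239, 236, 211)


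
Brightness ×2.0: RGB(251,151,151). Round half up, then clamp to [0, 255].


Multiply each channel by 2.0, round half up, clamp to [0, 255]
R: 251×2.0 = 502 → clamp → 255
G: 151×2.0 = 302 → clamp → 255
B: 151×2.0 = 302 → clamp → 255
= RGB(255, 255, 255)


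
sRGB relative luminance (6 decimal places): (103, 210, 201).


Linearize each channel (sRGB transfer function): c = v/255; c_lin = c/12.92 if c ≤ 0.04045, else ((c+0.055)/1.055)^2.4
  R: 103/255 ≈ 0.403922 > 0.04045 → ((0.403922+0.055)/1.055)^2.4 ≈ 0.135633
  G: 210/255 ≈ 0.823529 > 0.04045 → ((0.823529+0.055)/1.055)^2.4 ≈ 0.644480
  B: 201/255 ≈ 0.788235 > 0.04045 → ((0.788235+0.055)/1.055)^2.4 ≈ 0.584078
R_lin = 0.135633, G_lin = 0.644480, B_lin = 0.584078
L = 0.2126×R + 0.7152×G + 0.0722×B
L = 0.2126×0.135633 + 0.7152×0.644480 + 0.0722×0.584078
L ≈ 0.531938


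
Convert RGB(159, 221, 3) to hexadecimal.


R = 159 → 9F (hex)
G = 221 → DD (hex)
B = 3 → 03 (hex)
Hex = #9FDD03


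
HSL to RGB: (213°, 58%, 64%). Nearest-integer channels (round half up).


H=213°, S=0.58, L=0.64
C = (1-|2L-1|)×S = (1-|0.28|)×0.58 = 0.4176
H' = H/60 = 213/60 ≈ 3.5500; X = C×(1-|H' mod 2 - 1|) = 0.18792
m = L - C/2 = 0.64 - 0.2088 = 0.4312
Sector ⌊H'⌋ = 3 → (R',G',B') = (0.0, 0.18792, 0.4176)
RGB = ((R'+m)×255, (G'+m)×255, (B'+m)×255) = (109.956, 157.8756, 216.444)
Round half up → RGB(110, 158, 216)


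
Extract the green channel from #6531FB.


Color: #6531FB
R = 65 = 101
G = 31 = 49
B = FB = 251
Green = 49


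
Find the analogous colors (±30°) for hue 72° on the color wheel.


Base hue: 72°
Left analog: (72 - 30) mod 360 = 42°
Right analog: (72 + 30) mod 360 = 102°
Analogous hues = 42° and 102°


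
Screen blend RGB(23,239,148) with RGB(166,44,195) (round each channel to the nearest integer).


Screen: C = 255 - (255-A)×(255-B)/255, rounded to nearest integer
R: 255 - (255-23)×(255-166)/255 = 255 - 20648/255 ≈ 255 - 80.973 = 174.027 → 174
G: 255 - (255-239)×(255-44)/255 = 255 - 3376/255 ≈ 255 - 13.239 = 241.761 → 242
B: 255 - (255-148)×(255-195)/255 = 255 - 6420/255 ≈ 255 - 25.176 = 229.824 → 230
= RGB(174, 242, 230)


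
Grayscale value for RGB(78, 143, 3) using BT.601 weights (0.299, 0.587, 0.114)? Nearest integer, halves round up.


Gray = 0.299×R + 0.587×G + 0.114×B
Gray = 0.299×78 + 0.587×143 + 0.114×3
Gray = 23.322 + 83.941 + 0.342
Gray = 107.605 → round half up → 108
Gray = 108


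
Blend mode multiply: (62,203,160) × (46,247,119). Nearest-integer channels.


Multiply: C = A×B/255, rounded to nearest integer
R: 62×46/255 = 2852/255 ≈ 11.184 → 11
G: 203×247/255 = 50141/255 ≈ 196.631 → 197
B: 160×119/255 = 19040/255 ≈ 74.667 → 75
= RGB(11, 197, 75)


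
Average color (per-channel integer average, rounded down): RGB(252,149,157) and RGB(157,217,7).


Midpoint: each channel = ⌊(C₁+C₂)/2⌋
R: ⌊(252+157)/2⌋ = 204
G: ⌊(149+217)/2⌋ = 183
B: ⌊(157+7)/2⌋ = 82
= RGB(204, 183, 82)


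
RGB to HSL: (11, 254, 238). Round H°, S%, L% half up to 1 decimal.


Normalize: R'=11/255≈0.0431, G'=254/255≈0.9961, B'=238/255≈0.9333
Max=254/255, Min=11/255, Δ=Max-Min=243/255
L = (Max+Min)/2 = (254+11)/510 = 265/510 = 0.51960… → L = 52.0%
L > 0.5 → S = Δ/(2-Max-Min) = 243/(510-254-11) = 243/245 = 0.99183… → S = 99.2%
(the 1/255 factors cancel in S and H, so raw channel differences can be used)
Max is G' → H = 60 × ((B-R)/Δ + 2) = 60 × ((238-11)/243 + 2)
  227/243 + 2 = 0.9341… + 2 = 2.9341…
  H = 60 × 2.9341… = 176.049…° → H = 176.0°
= HSL(176.0°, 99.2%, 52.0%)


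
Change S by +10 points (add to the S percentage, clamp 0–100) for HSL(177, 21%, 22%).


Original S = 21%
Adjustment = +10 percentage points
New S = 21 + (10) = 31
Clamp to [0, 100] → 31
= HSL(177°, 31%, 22%)


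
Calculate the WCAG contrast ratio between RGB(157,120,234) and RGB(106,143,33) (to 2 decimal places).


Linearize each sRGB channel c=v/255: c/12.92 if c ≤ 0.04045 else ((c+0.055)/1.055)^2.4
L = 0.2126×R_lin + 0.7152×G_lin + 0.0722×B_lin
Color 1 (157,120,234):
  R=157: 157/255≈0.6157 > 0.04045 → ((0.6157+0.055)/1.055)^2.4 ≈ 0.33716
  G=120: 120/255≈0.4706 > 0.04045 → ((0.4706+0.055)/1.055)^2.4 ≈ 0.18782
  B=234: 234/255≈0.9176 > 0.04045 → ((0.9176+0.055)/1.055)^2.4 ≈ 0.82279
  L1 = 0.2126×0.33716 + 0.7152×0.18782 + 0.0722×0.82279 ≈ 0.26542
Color 2 (106,143,33):
  R=106: 106/255≈0.4157 > 0.04045 → ((0.4157+0.055)/1.055)^2.4 ≈ 0.14413
  G=143: 143/255≈0.5608 > 0.04045 → ((0.5608+0.055)/1.055)^2.4 ≈ 0.27468
  B=33: 33/255≈0.1294 > 0.04045 → ((0.1294+0.055)/1.055)^2.4 ≈ 0.01521
  L2 = 0.2126×0.14413 + 0.7152×0.27468 + 0.0722×0.01521 ≈ 0.22819
Lighter = 0.26542, Darker = 0.22819
Ratio = (L_lighter + 0.05) / (L_darker + 0.05)
Ratio = (0.26542 + 0.05) / (0.22819 + 0.05) = 0.31542 / 0.27819 ≈ 1.1338
Ratio ≈ 1.13:1


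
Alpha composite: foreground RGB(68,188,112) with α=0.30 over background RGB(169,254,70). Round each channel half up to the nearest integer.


C = α×F + (1-α)×B, with 1-α = 0.70
R: 0.30×68 + 0.70×169 = 20.40 + 118.30 = 138.70 → 139
G: 0.30×188 + 0.70×254 = 56.40 + 177.80 = 234.20 → 234
B: 0.30×112 + 0.70×70 = 33.60 + 49.00 = 82.60 → 83
= RGB(139, 234, 83)


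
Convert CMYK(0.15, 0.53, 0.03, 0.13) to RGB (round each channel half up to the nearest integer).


R = 255 × (1-C) × (1-K) = 255 × 0.85 × 0.87 = 188.5725 → 189
G = 255 × (1-M) × (1-K) = 255 × 0.47 × 0.87 = 104.2695 → 104
B = 255 × (1-Y) × (1-K) = 255 × 0.97 × 0.87 = 215.1945 → 215
= RGB(189, 104, 215)


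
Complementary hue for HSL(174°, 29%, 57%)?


Complement = opposite side of color wheel = hue + 180°
H' = (174 + 180) mod 360 = 354°
S and L unchanged.
= HSL(354°, 29%, 57%)


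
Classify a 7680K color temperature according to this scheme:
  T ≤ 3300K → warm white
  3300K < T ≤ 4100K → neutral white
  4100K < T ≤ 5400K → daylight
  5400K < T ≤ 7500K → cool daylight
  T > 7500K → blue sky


Temperature: 7680K
7680K > 7500K → blue sky
Classification: blue sky


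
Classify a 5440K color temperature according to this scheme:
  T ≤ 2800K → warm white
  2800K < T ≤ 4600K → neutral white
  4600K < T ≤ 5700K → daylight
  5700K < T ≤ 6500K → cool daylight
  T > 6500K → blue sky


Temperature: 5440K
4600K < 5440K ≤ 5700K → daylight
Classification: daylight


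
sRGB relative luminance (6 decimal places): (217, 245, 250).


Linearize each channel (sRGB transfer function): c = v/255; c_lin = c/12.92 if c ≤ 0.04045, else ((c+0.055)/1.055)^2.4
  R: 217/255 ≈ 0.850980 > 0.04045 → ((0.850980+0.055)/1.055)^2.4 ≈ 0.693872
  G: 245/255 ≈ 0.960784 > 0.04045 → ((0.960784+0.055)/1.055)^2.4 ≈ 0.913099
  B: 250/255 ≈ 0.980392 > 0.04045 → ((0.980392+0.055)/1.055)^2.4 ≈ 0.955973
R_lin = 0.693872, G_lin = 0.913099, B_lin = 0.955973
L = 0.2126×R + 0.7152×G + 0.0722×B
L = 0.2126×0.693872 + 0.7152×0.913099 + 0.0722×0.955973
L ≈ 0.869587


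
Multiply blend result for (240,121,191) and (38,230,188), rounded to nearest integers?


Multiply: C = A×B/255, rounded to nearest integer
R: 240×38/255 = 9120/255 ≈ 35.765 → 36
G: 121×230/255 = 27830/255 ≈ 109.137 → 109
B: 191×188/255 = 35908/255 ≈ 140.816 → 141
= RGB(36, 109, 141)


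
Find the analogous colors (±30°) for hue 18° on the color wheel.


Base hue: 18°
Left analog: (18 - 30) mod 360 = 348°
Right analog: (18 + 30) mod 360 = 48°
Analogous hues = 348° and 48°


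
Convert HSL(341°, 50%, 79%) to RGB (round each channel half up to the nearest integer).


H=341°, S=0.50, L=0.79
C = (1-|2L-1|)×S = (1-|0.58|)×0.50 = 0.21
H' = H/60 = 341/60 ≈ 5.6833; X = C×(1-|H' mod 2 - 1|) = 0.0665
m = L - C/2 = 0.79 - 0.105 = 0.685
Sector ⌊H'⌋ = 5 → (R',G',B') = (0.21, 0.0, 0.0665)
RGB = ((R'+m)×255, (G'+m)×255, (B'+m)×255) = (228.225, 174.675, 191.6325)
Round half up → RGB(228, 175, 192)


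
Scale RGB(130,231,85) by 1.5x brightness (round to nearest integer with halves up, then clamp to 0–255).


Multiply each channel by 1.5, round half up, clamp to [0, 255]
R: 130×1.5 = 195
G: 231×1.5 = 346.5 → round → 347 → clamp → 255
B: 85×1.5 = 127.5 → round → 128
= RGB(195, 255, 128)


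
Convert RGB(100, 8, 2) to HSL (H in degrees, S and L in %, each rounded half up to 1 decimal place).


Normalize: R'=100/255≈0.3922, G'=8/255≈0.0314, B'=2/255≈0.0078
Max=100/255, Min=2/255, Δ=Max-Min=98/255
L = (Max+Min)/2 = (100+2)/510 = 102/510 = 0.2 → L = 20.0%
L ≤ 0.5 → S = Δ/(Max+Min) = 98/(100+2) = 98/102 = 0.96078… → S = 96.1%
(the 1/255 factors cancel in S and H, so raw channel differences can be used)
Max is R' → H = 60 × (((G-B)/Δ) mod 6) = 60 × (((8-2)/98) mod 6)
  6/98 = 0.0612…
  H = 60 × 0.0612… = 3.673…° → H = 3.7°
= HSL(3.7°, 96.1%, 20.0%)


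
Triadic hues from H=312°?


Triadic: equally spaced at 120° intervals
H1 = 312°
H2 = (312 + 120) mod 360 = 72°
H3 = (312 + 240) mod 360 = 192°
Triadic = 312°, 72°, 192°


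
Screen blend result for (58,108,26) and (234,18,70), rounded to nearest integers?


Screen: C = 255 - (255-A)×(255-B)/255, rounded to nearest integer
R: 255 - (255-58)×(255-234)/255 = 255 - 4137/255 ≈ 255 - 16.224 = 238.776 → 239
G: 255 - (255-108)×(255-18)/255 = 255 - 34839/255 ≈ 255 - 136.624 = 118.376 → 118
B: 255 - (255-26)×(255-70)/255 = 255 - 42365/255 ≈ 255 - 166.137 = 88.863 → 89
= RGB(239, 118, 89)


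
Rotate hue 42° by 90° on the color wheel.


New hue = (H + rotation) mod 360
New hue = (42 + 90) mod 360
= 132 mod 360
= 132°


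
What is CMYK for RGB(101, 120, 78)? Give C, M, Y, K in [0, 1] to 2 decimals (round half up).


R'=101/255≈0.3961, G'=120/255≈0.4706, B'=78/255≈0.3059
K = 1 - max(R',G',B') = 1 - 120/255 = 135/255 = 0.52941… → 0.53
(1-R'-K)/(1-K) simplifies to (max-R)/max with max = 120:
C = (120-101)/120 = 19/120 = 0.15833… → 0.16
M = (120-120)/120 = 0/120 = 0 → 0.00
Y = (120-78)/120 = 42/120 = 0.35 → 0.35
= CMYK(0.16, 0.00, 0.35, 0.53)


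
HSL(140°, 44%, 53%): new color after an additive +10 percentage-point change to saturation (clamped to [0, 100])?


Original S = 44%
Adjustment = +10 percentage points
New S = 44 + (10) = 54
Clamp to [0, 100] → 54
= HSL(140°, 54%, 53%)


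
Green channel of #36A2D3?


Color: #36A2D3
R = 36 = 54
G = A2 = 162
B = D3 = 211
Green = 162


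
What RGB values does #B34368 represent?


B3 → 179 (R)
43 → 67 (G)
68 → 104 (B)
= RGB(179, 67, 104)


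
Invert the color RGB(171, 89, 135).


Invert: (255-R, 255-G, 255-B)
R: 255-171 = 84
G: 255-89 = 166
B: 255-135 = 120
= RGB(84, 166, 120)


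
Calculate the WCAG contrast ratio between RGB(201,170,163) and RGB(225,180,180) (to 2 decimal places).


Linearize each sRGB channel c=v/255: c/12.92 if c ≤ 0.04045 else ((c+0.055)/1.055)^2.4
L = 0.2126×R_lin + 0.7152×G_lin + 0.0722×B_lin
Color 1 (201,170,163):
  R=201: 201/255≈0.7882 > 0.04045 → ((0.7882+0.055)/1.055)^2.4 ≈ 0.58408
  G=170: 170/255≈0.6667 > 0.04045 → ((0.6667+0.055)/1.055)^2.4 ≈ 0.40198
  B=163: 163/255≈0.6392 > 0.04045 → ((0.6392+0.055)/1.055)^2.4 ≈ 0.36625
  L1 = 0.2126×0.58408 + 0.7152×0.40198 + 0.0722×0.36625 ≈ 0.43811
Color 2 (225,180,180):
  R=225: 225/255≈0.8824 > 0.04045 → ((0.8824+0.055)/1.055)^2.4 ≈ 0.75294
  G=180: 180/255≈0.7059 > 0.04045 → ((0.7059+0.055)/1.055)^2.4 ≈ 0.45641
  B=180: 180/255≈0.7059 > 0.04045 → ((0.7059+0.055)/1.055)^2.4 ≈ 0.45641
  L2 = 0.2126×0.75294 + 0.7152×0.45641 + 0.0722×0.45641 ≈ 0.51945
Lighter = 0.51945, Darker = 0.43811
Ratio = (L_lighter + 0.05) / (L_darker + 0.05)
Ratio = (0.51945 + 0.05) / (0.43811 + 0.05) = 0.56945 / 0.48811 ≈ 1.1666
Ratio ≈ 1.17:1


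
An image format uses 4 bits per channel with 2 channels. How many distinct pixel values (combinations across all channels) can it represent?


Total bits = 4 bits/channel × 2 channels = 8 bits
Distinct pixel values = 2^8
= 256 pixel values


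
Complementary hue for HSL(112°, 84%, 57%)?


Complement = opposite side of color wheel = hue + 180°
H' = (112 + 180) mod 360 = 292°
S and L unchanged.
= HSL(292°, 84%, 57%)


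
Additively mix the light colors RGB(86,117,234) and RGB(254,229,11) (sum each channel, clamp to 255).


Additive: each channel = min(255, C₁+C₂)
R: 86+254 = 340 → 255
G: 117+229 = 346 → 255
B: 234+11 = 245 → 245
= RGB(255, 255, 245)


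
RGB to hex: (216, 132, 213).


R = 216 → D8 (hex)
G = 132 → 84 (hex)
B = 213 → D5 (hex)
Hex = #D884D5


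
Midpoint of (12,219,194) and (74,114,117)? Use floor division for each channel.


Midpoint: each channel = ⌊(C₁+C₂)/2⌋
R: ⌊(12+74)/2⌋ = 43
G: ⌊(219+114)/2⌋ = 166
B: ⌊(194+117)/2⌋ = 155
= RGB(43, 166, 155)


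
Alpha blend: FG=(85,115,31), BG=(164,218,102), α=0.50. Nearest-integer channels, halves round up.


C = α×F + (1-α)×B, with 1-α = 0.50
R: 0.50×85 + 0.50×164 = 42.50 + 82.00 = 124.50 → 125
G: 0.50×115 + 0.50×218 = 57.50 + 109.00 = 166.50 → 167
B: 0.50×31 + 0.50×102 = 15.50 + 51.00 = 66.50 → 67
= RGB(125, 167, 67)


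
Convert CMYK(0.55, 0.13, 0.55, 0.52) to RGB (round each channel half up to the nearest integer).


R = 255 × (1-C) × (1-K) = 255 × 0.45 × 0.48 = 55.08 → 55
G = 255 × (1-M) × (1-K) = 255 × 0.87 × 0.48 = 106.488 → 106
B = 255 × (1-Y) × (1-K) = 255 × 0.45 × 0.48 = 55.08 → 55
= RGB(55, 106, 55)


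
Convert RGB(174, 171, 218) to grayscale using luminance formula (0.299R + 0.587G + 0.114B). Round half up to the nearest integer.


Gray = 0.299×R + 0.587×G + 0.114×B
Gray = 0.299×174 + 0.587×171 + 0.114×218
Gray = 52.026 + 100.377 + 24.852
Gray = 177.255 → round half up → 177
Gray = 177


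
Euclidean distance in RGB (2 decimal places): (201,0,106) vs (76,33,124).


d = √[(R₁-R₂)² + (G₁-G₂)² + (B₁-B₂)²]
d = √[(201-76)² + (0-33)² + (106-124)²]
d = √[15625 + 1089 + 324]
d = √17038
d ≈ 130.53


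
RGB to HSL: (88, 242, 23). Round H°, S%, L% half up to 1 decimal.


Normalize: R'=88/255≈0.3451, G'=242/255≈0.9490, B'=23/255≈0.0902
Max=242/255, Min=23/255, Δ=Max-Min=219/255
L = (Max+Min)/2 = (242+23)/510 = 265/510 = 0.51960… → L = 52.0%
L > 0.5 → S = Δ/(2-Max-Min) = 219/(510-242-23) = 219/245 = 0.89387… → S = 89.4%
(the 1/255 factors cancel in S and H, so raw channel differences can be used)
Max is G' → H = 60 × ((B-R)/Δ + 2) = 60 × ((23-88)/219 + 2)
  -65/219 + 2 = -0.2968… + 2 = 1.7031…
  H = 60 × 1.7031… = 102.191…° → H = 102.2°
= HSL(102.2°, 89.4%, 52.0%)


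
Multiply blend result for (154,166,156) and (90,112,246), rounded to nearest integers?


Multiply: C = A×B/255, rounded to nearest integer
R: 154×90/255 = 13860/255 ≈ 54.353 → 54
G: 166×112/255 = 18592/255 ≈ 72.910 → 73
B: 156×246/255 = 38376/255 ≈ 150.494 → 150
= RGB(54, 73, 150)


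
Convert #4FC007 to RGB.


4F → 79 (R)
C0 → 192 (G)
07 → 7 (B)
= RGB(79, 192, 7)


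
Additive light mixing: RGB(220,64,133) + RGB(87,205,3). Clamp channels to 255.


Additive: each channel = min(255, C₁+C₂)
R: 220+87 = 307 → 255
G: 64+205 = 269 → 255
B: 133+3 = 136 → 136
= RGB(255, 255, 136)


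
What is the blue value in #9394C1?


Color: #9394C1
R = 93 = 147
G = 94 = 148
B = C1 = 193
Blue = 193


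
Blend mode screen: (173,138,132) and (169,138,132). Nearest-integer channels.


Screen: C = 255 - (255-A)×(255-B)/255, rounded to nearest integer
R: 255 - (255-173)×(255-169)/255 = 255 - 7052/255 ≈ 255 - 27.655 = 227.345 → 227
G: 255 - (255-138)×(255-138)/255 = 255 - 13689/255 ≈ 255 - 53.682 = 201.318 → 201
B: 255 - (255-132)×(255-132)/255 = 255 - 15129/255 ≈ 255 - 59.329 = 195.671 → 196
= RGB(227, 201, 196)


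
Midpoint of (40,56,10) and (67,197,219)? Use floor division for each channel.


Midpoint: each channel = ⌊(C₁+C₂)/2⌋
R: ⌊(40+67)/2⌋ = 53
G: ⌊(56+197)/2⌋ = 126
B: ⌊(10+219)/2⌋ = 114
= RGB(53, 126, 114)


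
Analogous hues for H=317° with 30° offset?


Base hue: 317°
Left analog: (317 - 30) mod 360 = 287°
Right analog: (317 + 30) mod 360 = 347°
Analogous hues = 287° and 347°


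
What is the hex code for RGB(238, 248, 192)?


R = 238 → EE (hex)
G = 248 → F8 (hex)
B = 192 → C0 (hex)
Hex = #EEF8C0


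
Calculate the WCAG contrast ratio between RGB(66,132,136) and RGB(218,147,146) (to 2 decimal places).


Linearize each sRGB channel c=v/255: c/12.92 if c ≤ 0.04045 else ((c+0.055)/1.055)^2.4
L = 0.2126×R_lin + 0.7152×G_lin + 0.0722×B_lin
Color 1 (66,132,136):
  R=66: 66/255≈0.2588 > 0.04045 → ((0.2588+0.055)/1.055)^2.4 ≈ 0.05448
  G=132: 132/255≈0.5176 > 0.04045 → ((0.5176+0.055)/1.055)^2.4 ≈ 0.23074
  B=136: 136/255≈0.5333 > 0.04045 → ((0.5333+0.055)/1.055)^2.4 ≈ 0.24620
  L1 = 0.2126×0.05448 + 0.7152×0.23074 + 0.0722×0.24620 ≈ 0.19438
Color 2 (218,147,146):
  R=218: 218/255≈0.8549 > 0.04045 → ((0.8549+0.055)/1.055)^2.4 ≈ 0.70110
  G=147: 147/255≈0.5765 > 0.04045 → ((0.5765+0.055)/1.055)^2.4 ≈ 0.29177
  B=146: 146/255≈0.5725 > 0.04045 → ((0.5725+0.055)/1.055)^2.4 ≈ 0.28744
  L2 = 0.2126×0.70110 + 0.7152×0.29177 + 0.0722×0.28744 ≈ 0.37848
Lighter = 0.37848, Darker = 0.19438
Ratio = (L_lighter + 0.05) / (L_darker + 0.05)
Ratio = (0.37848 + 0.05) / (0.19438 + 0.05) = 0.42848 / 0.24438 ≈ 1.7533
Ratio ≈ 1.75:1


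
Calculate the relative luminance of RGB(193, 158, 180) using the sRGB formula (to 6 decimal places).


Linearize each channel (sRGB transfer function): c = v/255; c_lin = c/12.92 if c ≤ 0.04045, else ((c+0.055)/1.055)^2.4
  R: 193/255 ≈ 0.756863 > 0.04045 → ((0.756863+0.055)/1.055)^2.4 ≈ 0.533276
  G: 158/255 ≈ 0.619608 > 0.04045 → ((0.619608+0.055)/1.055)^2.4 ≈ 0.341914
  B: 180/255 ≈ 0.705882 > 0.04045 → ((0.705882+0.055)/1.055)^2.4 ≈ 0.456411
R_lin = 0.533276, G_lin = 0.341914, B_lin = 0.456411
L = 0.2126×R + 0.7152×G + 0.0722×B
L = 0.2126×0.533276 + 0.7152×0.341914 + 0.0722×0.456411
L ≈ 0.390865


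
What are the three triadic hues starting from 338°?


Triadic: equally spaced at 120° intervals
H1 = 338°
H2 = (338 + 120) mod 360 = 98°
H3 = (338 + 240) mod 360 = 218°
Triadic = 338°, 98°, 218°


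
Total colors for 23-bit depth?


Colors = 2^bits = 2^23
= 8,388,608 colors


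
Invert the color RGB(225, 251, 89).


Invert: (255-R, 255-G, 255-B)
R: 255-225 = 30
G: 255-251 = 4
B: 255-89 = 166
= RGB(30, 4, 166)


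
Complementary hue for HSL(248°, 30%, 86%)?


Complement = opposite side of color wheel = hue + 180°
H' = (248 + 180) mod 360 = 68°
S and L unchanged.
= HSL(68°, 30%, 86%)


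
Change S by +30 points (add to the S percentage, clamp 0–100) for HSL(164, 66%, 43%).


Original S = 66%
Adjustment = +30 percentage points
New S = 66 + (30) = 96
Clamp to [0, 100] → 96
= HSL(164°, 96%, 43%)


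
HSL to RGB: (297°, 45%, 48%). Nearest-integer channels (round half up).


H=297°, S=0.45, L=0.48
C = (1-|2L-1|)×S = (1-|-0.04|)×0.45 = 0.432
H' = H/60 = 297/60 ≈ 4.9500; X = C×(1-|H' mod 2 - 1|) = 0.4104
m = L - C/2 = 0.48 - 0.216 = 0.264
Sector ⌊H'⌋ = 4 → (R',G',B') = (0.4104, 0.0, 0.432)
RGB = ((R'+m)×255, (G'+m)×255, (B'+m)×255) = (171.972, 67.32, 177.48)
Round half up → RGB(172, 67, 177)


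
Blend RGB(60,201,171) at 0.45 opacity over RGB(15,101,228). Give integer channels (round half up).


C = α×F + (1-α)×B, with 1-α = 0.55
R: 0.45×60 + 0.55×15 = 27.00 + 8.25 = 35.25 → 35
G: 0.45×201 + 0.55×101 = 90.45 + 55.55 = 146.00 → 146
B: 0.45×171 + 0.55×228 = 76.95 + 125.40 = 202.35 → 202
= RGB(35, 146, 202)


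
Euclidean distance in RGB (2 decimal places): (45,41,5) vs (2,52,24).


d = √[(R₁-R₂)² + (G₁-G₂)² + (B₁-B₂)²]
d = √[(45-2)² + (41-52)² + (5-24)²]
d = √[1849 + 121 + 361]
d = √2331
d ≈ 48.28


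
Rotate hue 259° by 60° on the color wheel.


New hue = (H + rotation) mod 360
New hue = (259 + 60) mod 360
= 319 mod 360
= 319°


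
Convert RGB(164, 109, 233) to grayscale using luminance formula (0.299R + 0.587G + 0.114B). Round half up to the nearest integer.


Gray = 0.299×R + 0.587×G + 0.114×B
Gray = 0.299×164 + 0.587×109 + 0.114×233
Gray = 49.036 + 63.983 + 26.562
Gray = 139.581 → round half up → 140
Gray = 140


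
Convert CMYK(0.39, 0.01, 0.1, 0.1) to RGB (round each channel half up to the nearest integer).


R = 255 × (1-C) × (1-K) = 255 × 0.61 × 0.90 = 139.995 → 140
G = 255 × (1-M) × (1-K) = 255 × 0.99 × 0.90 = 227.205 → 227
B = 255 × (1-Y) × (1-K) = 255 × 0.90 × 0.90 = 206.55 → 207
= RGB(140, 227, 207)


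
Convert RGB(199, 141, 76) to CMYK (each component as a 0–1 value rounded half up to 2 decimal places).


R'=199/255≈0.7804, G'=141/255≈0.5529, B'=76/255≈0.2980
K = 1 - max(R',G',B') = 1 - 199/255 = 56/255 = 0.21960… → 0.22
(1-R'-K)/(1-K) simplifies to (max-R)/max with max = 199:
C = (199-199)/199 = 0/199 = 0 → 0.00
M = (199-141)/199 = 58/199 = 0.29145… → 0.29
Y = (199-76)/199 = 123/199 = 0.61809… → 0.62
= CMYK(0.00, 0.29, 0.62, 0.22)


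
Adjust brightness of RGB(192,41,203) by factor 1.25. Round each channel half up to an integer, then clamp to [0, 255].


Multiply each channel by 1.25, round half up, clamp to [0, 255]
R: 192×1.25 = 240
G: 41×1.25 = 51.25 → round → 51
B: 203×1.25 = 253.75 → round → 254
= RGB(240, 51, 254)


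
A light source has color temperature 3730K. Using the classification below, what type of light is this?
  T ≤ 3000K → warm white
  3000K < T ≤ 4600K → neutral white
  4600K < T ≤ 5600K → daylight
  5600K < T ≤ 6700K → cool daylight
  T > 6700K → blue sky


Temperature: 3730K
3000K < 3730K ≤ 4600K → neutral white
Classification: neutral white


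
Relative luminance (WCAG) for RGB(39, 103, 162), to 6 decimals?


Linearize each channel (sRGB transfer function): c = v/255; c_lin = c/12.92 if c ≤ 0.04045, else ((c+0.055)/1.055)^2.4
  R: 39/255 ≈ 0.152941 > 0.04045 → ((0.152941+0.055)/1.055)^2.4 ≈ 0.020289
  G: 103/255 ≈ 0.403922 > 0.04045 → ((0.403922+0.055)/1.055)^2.4 ≈ 0.135633
  B: 162/255 ≈ 0.635294 > 0.04045 → ((0.635294+0.055)/1.055)^2.4 ≈ 0.361307
R_lin = 0.020289, G_lin = 0.135633, B_lin = 0.361307
L = 0.2126×R + 0.7152×G + 0.0722×B
L = 0.2126×0.020289 + 0.7152×0.135633 + 0.0722×0.361307
L ≈ 0.127405


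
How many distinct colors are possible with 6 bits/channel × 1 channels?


Total bits = 6 bits/channel × 1 channels = 6 bits
Distinct colors = 2^6
= 64 colors


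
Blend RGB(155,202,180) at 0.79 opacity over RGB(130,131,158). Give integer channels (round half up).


C = α×F + (1-α)×B, with 1-α = 0.21
R: 0.79×155 + 0.21×130 = 122.45 + 27.30 = 149.75 → 150
G: 0.79×202 + 0.21×131 = 159.58 + 27.51 = 187.09 → 187
B: 0.79×180 + 0.21×158 = 142.20 + 33.18 = 175.38 → 175
= RGB(150, 187, 175)


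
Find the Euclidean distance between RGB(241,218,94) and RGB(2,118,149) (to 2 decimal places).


d = √[(R₁-R₂)² + (G₁-G₂)² + (B₁-B₂)²]
d = √[(241-2)² + (218-118)² + (94-149)²]
d = √[57121 + 10000 + 3025]
d = √70146
d ≈ 264.85


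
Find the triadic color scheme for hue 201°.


Triadic: equally spaced at 120° intervals
H1 = 201°
H2 = (201 + 120) mod 360 = 321°
H3 = (201 + 240) mod 360 = 81°
Triadic = 201°, 321°, 81°


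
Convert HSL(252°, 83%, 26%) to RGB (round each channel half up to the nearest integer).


H=252°, S=0.83, L=0.26
C = (1-|2L-1|)×S = (1-|-0.48|)×0.83 = 0.4316
H' = H/60 = 252/60 ≈ 4.2000; X = C×(1-|H' mod 2 - 1|) = 0.08632
m = L - C/2 = 0.26 - 0.2158 = 0.0442
Sector ⌊H'⌋ = 4 → (R',G',B') = (0.08632, 0.0, 0.4316)
RGB = ((R'+m)×255, (G'+m)×255, (B'+m)×255) = (33.2826, 11.271, 121.329)
Round half up → RGB(33, 11, 121)


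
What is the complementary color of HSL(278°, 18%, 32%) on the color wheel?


Complement = opposite side of color wheel = hue + 180°
H' = (278 + 180) mod 360 = 98°
S and L unchanged.
= HSL(98°, 18%, 32%)


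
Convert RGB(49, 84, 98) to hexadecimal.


R = 49 → 31 (hex)
G = 84 → 54 (hex)
B = 98 → 62 (hex)
Hex = #315462


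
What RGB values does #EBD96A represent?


EB → 235 (R)
D9 → 217 (G)
6A → 106 (B)
= RGB(235, 217, 106)


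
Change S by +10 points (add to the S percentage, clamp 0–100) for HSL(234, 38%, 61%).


Original S = 38%
Adjustment = +10 percentage points
New S = 38 + (10) = 48
Clamp to [0, 100] → 48
= HSL(234°, 48%, 61%)


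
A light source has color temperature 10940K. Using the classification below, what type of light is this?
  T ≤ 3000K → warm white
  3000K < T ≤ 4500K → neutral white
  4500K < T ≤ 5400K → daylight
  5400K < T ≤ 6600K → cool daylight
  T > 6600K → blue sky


Temperature: 10940K
10940K > 6600K → blue sky
Classification: blue sky


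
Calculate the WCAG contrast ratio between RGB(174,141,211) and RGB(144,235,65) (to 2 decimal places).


Linearize each sRGB channel c=v/255: c/12.92 if c ≤ 0.04045 else ((c+0.055)/1.055)^2.4
L = 0.2126×R_lin + 0.7152×G_lin + 0.0722×B_lin
Color 1 (174,141,211):
  R=174: 174/255≈0.6824 > 0.04045 → ((0.6824+0.055)/1.055)^2.4 ≈ 0.42327
  G=141: 141/255≈0.5529 > 0.04045 → ((0.5529+0.055)/1.055)^2.4 ≈ 0.26636
  B=211: 211/255≈0.8275 > 0.04045 → ((0.8275+0.055)/1.055)^2.4 ≈ 0.65141
  L1 = 0.2126×0.42327 + 0.7152×0.26636 + 0.0722×0.65141 ≈ 0.32752
Color 2 (144,235,65):
  R=144: 144/255≈0.5647 > 0.04045 → ((0.5647+0.055)/1.055)^2.4 ≈ 0.27889
  G=235: 235/255≈0.9216 > 0.04045 → ((0.9216+0.055)/1.055)^2.4 ≈ 0.83077
  B=65: 65/255≈0.2549 > 0.04045 → ((0.2549+0.055)/1.055)^2.4 ≈ 0.05286
  L2 = 0.2126×0.27889 + 0.7152×0.83077 + 0.0722×0.05286 ≈ 0.65728
Lighter = 0.65728, Darker = 0.32752
Ratio = (L_lighter + 0.05) / (L_darker + 0.05)
Ratio = (0.65728 + 0.05) / (0.32752 + 0.05) = 0.70728 / 0.37752 ≈ 1.8735
Ratio ≈ 1.87:1


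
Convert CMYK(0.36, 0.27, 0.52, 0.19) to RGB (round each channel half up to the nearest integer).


R = 255 × (1-C) × (1-K) = 255 × 0.64 × 0.81 = 132.192 → 132
G = 255 × (1-M) × (1-K) = 255 × 0.73 × 0.81 = 150.7815 → 151
B = 255 × (1-Y) × (1-K) = 255 × 0.48 × 0.81 = 99.144 → 99
= RGB(132, 151, 99)


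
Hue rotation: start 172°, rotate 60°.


New hue = (H + rotation) mod 360
New hue = (172 + 60) mod 360
= 232 mod 360
= 232°


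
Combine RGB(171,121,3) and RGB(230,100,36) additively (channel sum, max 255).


Additive: each channel = min(255, C₁+C₂)
R: 171+230 = 401 → 255
G: 121+100 = 221 → 221
B: 3+36 = 39 → 39
= RGB(255, 221, 39)


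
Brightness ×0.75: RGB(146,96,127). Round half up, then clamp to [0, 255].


Multiply each channel by 0.75, round half up, clamp to [0, 255]
R: 146×0.75 = 109.5 → round → 110
G: 96×0.75 = 72
B: 127×0.75 = 95.25 → round → 95
= RGB(110, 72, 95)


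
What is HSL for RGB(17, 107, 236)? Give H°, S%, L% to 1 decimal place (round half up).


Normalize: R'=17/255≈0.0667, G'=107/255≈0.4196, B'=236/255≈0.9255
Max=236/255, Min=17/255, Δ=Max-Min=219/255
L = (Max+Min)/2 = (236+17)/510 = 253/510 = 0.49607… → L = 49.6%
L ≤ 0.5 → S = Δ/(Max+Min) = 219/(236+17) = 219/253 = 0.86561… → S = 86.6%
(the 1/255 factors cancel in S and H, so raw channel differences can be used)
Max is B' → H = 60 × ((R-G)/Δ + 4) = 60 × ((17-107)/219 + 4)
  -90/219 + 4 = -0.4109… + 4 = 3.5890…
  H = 60 × 3.5890… = 215.342…° → H = 215.3°
= HSL(215.3°, 86.6%, 49.6%)


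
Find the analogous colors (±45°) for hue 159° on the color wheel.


Base hue: 159°
Left analog: (159 - 45) mod 360 = 114°
Right analog: (159 + 45) mod 360 = 204°
Analogous hues = 114° and 204°


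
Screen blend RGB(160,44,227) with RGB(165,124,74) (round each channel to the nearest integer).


Screen: C = 255 - (255-A)×(255-B)/255, rounded to nearest integer
R: 255 - (255-160)×(255-165)/255 = 255 - 8550/255 ≈ 255 - 33.529 = 221.471 → 221
G: 255 - (255-44)×(255-124)/255 = 255 - 27641/255 ≈ 255 - 108.396 = 146.604 → 147
B: 255 - (255-227)×(255-74)/255 = 255 - 5068/255 ≈ 255 - 19.875 = 235.125 → 235
= RGB(221, 147, 235)


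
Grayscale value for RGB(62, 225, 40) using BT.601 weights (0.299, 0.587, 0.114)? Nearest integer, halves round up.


Gray = 0.299×R + 0.587×G + 0.114×B
Gray = 0.299×62 + 0.587×225 + 0.114×40
Gray = 18.538 + 132.075 + 4.560
Gray = 155.173 → round half up → 155
Gray = 155


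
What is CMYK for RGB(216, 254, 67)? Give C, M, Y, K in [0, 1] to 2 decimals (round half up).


R'=216/255≈0.8471, G'=254/255≈0.9961, B'=67/255≈0.2627
K = 1 - max(R',G',B') = 1 - 254/255 = 1/255 = 0.00392… → 0.00
(1-R'-K)/(1-K) simplifies to (max-R)/max with max = 254:
C = (254-216)/254 = 38/254 = 0.14960… → 0.15
M = (254-254)/254 = 0/254 = 0 → 0.00
Y = (254-67)/254 = 187/254 = 0.73622… → 0.74
= CMYK(0.15, 0.00, 0.74, 0.00)


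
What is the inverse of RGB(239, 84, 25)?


Invert: (255-R, 255-G, 255-B)
R: 255-239 = 16
G: 255-84 = 171
B: 255-25 = 230
= RGB(16, 171, 230)


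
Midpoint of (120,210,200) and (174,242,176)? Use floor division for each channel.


Midpoint: each channel = ⌊(C₁+C₂)/2⌋
R: ⌊(120+174)/2⌋ = 147
G: ⌊(210+242)/2⌋ = 226
B: ⌊(200+176)/2⌋ = 188
= RGB(147, 226, 188)


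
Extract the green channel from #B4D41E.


Color: #B4D41E
R = B4 = 180
G = D4 = 212
B = 1E = 30
Green = 212


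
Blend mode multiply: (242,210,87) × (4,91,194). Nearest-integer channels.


Multiply: C = A×B/255, rounded to nearest integer
R: 242×4/255 = 968/255 ≈ 3.796 → 4
G: 210×91/255 = 19110/255 ≈ 74.941 → 75
B: 87×194/255 = 16878/255 ≈ 66.188 → 66
= RGB(4, 75, 66)


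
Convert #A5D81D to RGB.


A5 → 165 (R)
D8 → 216 (G)
1D → 29 (B)
= RGB(165, 216, 29)


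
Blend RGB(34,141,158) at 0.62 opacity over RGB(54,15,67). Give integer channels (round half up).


C = α×F + (1-α)×B, with 1-α = 0.38
R: 0.62×34 + 0.38×54 = 21.08 + 20.52 = 41.60 → 42
G: 0.62×141 + 0.38×15 = 87.42 + 5.70 = 93.12 → 93
B: 0.62×158 + 0.38×67 = 97.96 + 25.46 = 123.42 → 123
= RGB(42, 93, 123)


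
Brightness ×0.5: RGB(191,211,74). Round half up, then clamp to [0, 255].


Multiply each channel by 0.5, round half up, clamp to [0, 255]
R: 191×0.5 = 95.5 → round → 96
G: 211×0.5 = 105.5 → round → 106
B: 74×0.5 = 37
= RGB(96, 106, 37)


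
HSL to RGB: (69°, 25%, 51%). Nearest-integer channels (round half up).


H=69°, S=0.25, L=0.51
C = (1-|2L-1|)×S = (1-|0.02|)×0.25 = 0.245
H' = H/60 = 69/60 ≈ 1.1500; X = C×(1-|H' mod 2 - 1|) = 0.20825
m = L - C/2 = 0.51 - 0.1225 = 0.3875
Sector ⌊H'⌋ = 1 → (R',G',B') = (0.20825, 0.245, 0.0)
RGB = ((R'+m)×255, (G'+m)×255, (B'+m)×255) = (151.91625, 161.2875, 98.8125)
Round half up → RGB(152, 161, 99)


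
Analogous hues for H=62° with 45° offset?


Base hue: 62°
Left analog: (62 - 45) mod 360 = 17°
Right analog: (62 + 45) mod 360 = 107°
Analogous hues = 17° and 107°


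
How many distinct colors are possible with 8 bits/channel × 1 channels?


Total bits = 8 bits/channel × 1 channels = 8 bits
Distinct colors = 2^8
= 256 colors


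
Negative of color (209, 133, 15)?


Invert: (255-R, 255-G, 255-B)
R: 255-209 = 46
G: 255-133 = 122
B: 255-15 = 240
= RGB(46, 122, 240)


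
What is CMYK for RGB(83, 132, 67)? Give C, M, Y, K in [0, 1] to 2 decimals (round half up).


R'=83/255≈0.3255, G'=132/255≈0.5176, B'=67/255≈0.2627
K = 1 - max(R',G',B') = 1 - 132/255 = 123/255 = 0.48235… → 0.48
(1-R'-K)/(1-K) simplifies to (max-R)/max with max = 132:
C = (132-83)/132 = 49/132 = 0.37121… → 0.37
M = (132-132)/132 = 0/132 = 0 → 0.00
Y = (132-67)/132 = 65/132 = 0.49242… → 0.49
= CMYK(0.37, 0.00, 0.49, 0.48)


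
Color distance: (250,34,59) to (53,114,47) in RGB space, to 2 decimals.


d = √[(R₁-R₂)² + (G₁-G₂)² + (B₁-B₂)²]
d = √[(250-53)² + (34-114)² + (59-47)²]
d = √[38809 + 6400 + 144]
d = √45353
d ≈ 212.96


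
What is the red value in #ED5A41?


Color: #ED5A41
R = ED = 237
G = 5A = 90
B = 41 = 65
Red = 237


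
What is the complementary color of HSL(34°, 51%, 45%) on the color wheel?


Complement = opposite side of color wheel = hue + 180°
H' = (34 + 180) mod 360 = 214°
S and L unchanged.
= HSL(214°, 51%, 45%)


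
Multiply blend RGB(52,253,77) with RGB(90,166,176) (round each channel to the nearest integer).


Multiply: C = A×B/255, rounded to nearest integer
R: 52×90/255 = 4680/255 ≈ 18.353 → 18
G: 253×166/255 = 41998/255 ≈ 164.698 → 165
B: 77×176/255 = 13552/255 ≈ 53.145 → 53
= RGB(18, 165, 53)


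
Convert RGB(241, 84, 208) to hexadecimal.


R = 241 → F1 (hex)
G = 84 → 54 (hex)
B = 208 → D0 (hex)
Hex = #F154D0


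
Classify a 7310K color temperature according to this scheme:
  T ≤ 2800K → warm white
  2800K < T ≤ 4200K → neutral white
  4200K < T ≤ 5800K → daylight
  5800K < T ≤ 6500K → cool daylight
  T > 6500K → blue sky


Temperature: 7310K
7310K > 6500K → blue sky
Classification: blue sky


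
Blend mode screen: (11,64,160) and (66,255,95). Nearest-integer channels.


Screen: C = 255 - (255-A)×(255-B)/255, rounded to nearest integer
R: 255 - (255-11)×(255-66)/255 = 255 - 46116/255 ≈ 255 - 180.847 = 74.153 → 74
G: 255 - (255-64)×(255-255)/255 = 255 - 0/255 ≈ 255 - 0.000 = 255.000 → 255
B: 255 - (255-160)×(255-95)/255 = 255 - 15200/255 ≈ 255 - 59.608 = 195.392 → 195
= RGB(74, 255, 195)


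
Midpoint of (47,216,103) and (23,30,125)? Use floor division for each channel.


Midpoint: each channel = ⌊(C₁+C₂)/2⌋
R: ⌊(47+23)/2⌋ = 35
G: ⌊(216+30)/2⌋ = 123
B: ⌊(103+125)/2⌋ = 114
= RGB(35, 123, 114)


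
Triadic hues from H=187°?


Triadic: equally spaced at 120° intervals
H1 = 187°
H2 = (187 + 120) mod 360 = 307°
H3 = (187 + 240) mod 360 = 67°
Triadic = 187°, 307°, 67°


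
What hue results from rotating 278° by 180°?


New hue = (H + rotation) mod 360
New hue = (278 + 180) mod 360
= 458 mod 360
= 98°


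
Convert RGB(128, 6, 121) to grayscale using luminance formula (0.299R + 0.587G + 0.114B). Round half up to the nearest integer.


Gray = 0.299×R + 0.587×G + 0.114×B
Gray = 0.299×128 + 0.587×6 + 0.114×121
Gray = 38.272 + 3.522 + 13.794
Gray = 55.588 → round half up → 56
Gray = 56


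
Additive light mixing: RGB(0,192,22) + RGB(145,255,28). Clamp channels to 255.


Additive: each channel = min(255, C₁+C₂)
R: 0+145 = 145 → 145
G: 192+255 = 447 → 255
B: 22+28 = 50 → 50
= RGB(145, 255, 50)


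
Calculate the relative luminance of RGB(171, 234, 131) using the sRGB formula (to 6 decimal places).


Linearize each channel (sRGB transfer function): c = v/255; c_lin = c/12.92 if c ≤ 0.04045, else ((c+0.055)/1.055)^2.4
  R: 171/255 ≈ 0.670588 > 0.04045 → ((0.670588+0.055)/1.055)^2.4 ≈ 0.407240
  G: 234/255 ≈ 0.917647 > 0.04045 → ((0.917647+0.055)/1.055)^2.4 ≈ 0.822786
  B: 131/255 ≈ 0.513725 > 0.04045 → ((0.513725+0.055)/1.055)^2.4 ≈ 0.226966
R_lin = 0.407240, G_lin = 0.822786, B_lin = 0.226966
L = 0.2126×R + 0.7152×G + 0.0722×B
L = 0.2126×0.407240 + 0.7152×0.822786 + 0.0722×0.226966
L ≈ 0.691423


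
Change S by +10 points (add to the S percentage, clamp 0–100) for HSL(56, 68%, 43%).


Original S = 68%
Adjustment = +10 percentage points
New S = 68 + (10) = 78
Clamp to [0, 100] → 78
= HSL(56°, 78%, 43%)


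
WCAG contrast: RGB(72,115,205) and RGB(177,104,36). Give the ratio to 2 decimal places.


Linearize each sRGB channel c=v/255: c/12.92 if c ≤ 0.04045 else ((c+0.055)/1.055)^2.4
L = 0.2126×R_lin + 0.7152×G_lin + 0.0722×B_lin
Color 1 (72,115,205):
  R=72: 72/255≈0.2824 > 0.04045 → ((0.2824+0.055)/1.055)^2.4 ≈ 0.06480
  G=115: 115/255≈0.4510 > 0.04045 → ((0.4510+0.055)/1.055)^2.4 ≈ 0.17144
  B=205: 205/255≈0.8039 > 0.04045 → ((0.8039+0.055)/1.055)^2.4 ≈ 0.61050
  L1 = 0.2126×0.06480 + 0.7152×0.17144 + 0.0722×0.61050 ≈ 0.18047
Color 2 (177,104,36):
  R=177: 177/255≈0.6941 > 0.04045 → ((0.6941+0.055)/1.055)^2.4 ≈ 0.43966
  G=104: 104/255≈0.4078 > 0.04045 → ((0.4078+0.055)/1.055)^2.4 ≈ 0.13843
  B=36: 36/255≈0.1412 > 0.04045 → ((0.1412+0.055)/1.055)^2.4 ≈ 0.01764
  L2 = 0.2126×0.43966 + 0.7152×0.13843 + 0.0722×0.01764 ≈ 0.19375
Lighter = 0.19375, Darker = 0.18047
Ratio = (L_lighter + 0.05) / (L_darker + 0.05)
Ratio = (0.19375 + 0.05) / (0.18047 + 0.05) = 0.24375 / 0.23047 ≈ 1.0576
Ratio ≈ 1.06:1


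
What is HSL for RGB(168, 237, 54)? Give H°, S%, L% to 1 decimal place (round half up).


Normalize: R'=168/255≈0.6588, G'=237/255≈0.9294, B'=54/255≈0.2118
Max=237/255, Min=54/255, Δ=Max-Min=183/255
L = (Max+Min)/2 = (237+54)/510 = 291/510 = 0.57058… → L = 57.1%
L > 0.5 → S = Δ/(2-Max-Min) = 183/(510-237-54) = 183/219 = 0.83561… → S = 83.6%
(the 1/255 factors cancel in S and H, so raw channel differences can be used)
Max is G' → H = 60 × ((B-R)/Δ + 2) = 60 × ((54-168)/183 + 2)
  -114/183 + 2 = -0.6229… + 2 = 1.3770…
  H = 60 × 1.3770… = 82.622…° → H = 82.6°
= HSL(82.6°, 83.6%, 57.1%)
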